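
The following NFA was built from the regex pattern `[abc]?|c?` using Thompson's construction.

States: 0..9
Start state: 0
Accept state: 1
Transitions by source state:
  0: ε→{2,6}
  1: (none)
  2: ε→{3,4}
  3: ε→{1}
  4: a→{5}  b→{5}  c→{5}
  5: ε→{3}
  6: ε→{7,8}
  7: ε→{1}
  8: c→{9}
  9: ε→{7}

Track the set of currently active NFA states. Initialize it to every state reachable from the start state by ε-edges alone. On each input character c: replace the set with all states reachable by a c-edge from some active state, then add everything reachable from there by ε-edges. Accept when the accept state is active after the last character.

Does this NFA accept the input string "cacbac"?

start: ε-closure({0}) = {0,1,2,3,4,6,7,8}
'c' @ 1: {1,3,5,7,9}  [accepting]
'a' @ 2: {}  — state set empty
rest 'cbac' ignored (set empty)
end set {} — state 1 not in

Answer: REJECT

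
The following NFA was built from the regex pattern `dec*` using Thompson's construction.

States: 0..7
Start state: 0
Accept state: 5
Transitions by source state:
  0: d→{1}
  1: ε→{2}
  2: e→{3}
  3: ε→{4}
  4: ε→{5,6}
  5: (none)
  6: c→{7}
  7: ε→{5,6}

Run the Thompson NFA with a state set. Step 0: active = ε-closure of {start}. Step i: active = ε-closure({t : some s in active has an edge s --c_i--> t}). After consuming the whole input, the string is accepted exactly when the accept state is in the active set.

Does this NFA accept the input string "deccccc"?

Answer: ACCEPT

Derivation:
initial (ε-close {0}): {0}
'd' @ 1: {1,2}
'e' @ 2: {3,4,5,6}  (accept∈set)
'c' @ 3: {5,6,7}  (accept∈set)
'c' @ 4: {5,6,7}  (accept∈set)
'c' @ 5: {5,6,7}  (accept∈set)
'c' @ 6: {5,6,7}  (accept∈set)
'c' @ 7: {5,6,7}  (accept∈set)
end set {5,6,7} — state 5 in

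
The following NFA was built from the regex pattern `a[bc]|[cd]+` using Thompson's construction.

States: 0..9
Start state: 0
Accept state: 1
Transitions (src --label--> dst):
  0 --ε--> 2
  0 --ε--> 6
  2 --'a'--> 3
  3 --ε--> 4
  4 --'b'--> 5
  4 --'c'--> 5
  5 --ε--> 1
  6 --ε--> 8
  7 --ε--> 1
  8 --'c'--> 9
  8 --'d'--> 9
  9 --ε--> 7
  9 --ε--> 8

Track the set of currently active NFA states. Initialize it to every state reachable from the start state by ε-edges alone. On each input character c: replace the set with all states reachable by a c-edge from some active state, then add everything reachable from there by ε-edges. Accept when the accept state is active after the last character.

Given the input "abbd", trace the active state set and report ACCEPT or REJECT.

Answer: REJECT

Steps:
initial (ε-close {0}): {0,2,6,8}
'a' @ 1: {3,4}
'b' @ 2: {1,5}  [accepting]
'b' @ 3: {}  — dead — no transitions
rest 'd' ignored (set empty)
end set {} — state 1 not in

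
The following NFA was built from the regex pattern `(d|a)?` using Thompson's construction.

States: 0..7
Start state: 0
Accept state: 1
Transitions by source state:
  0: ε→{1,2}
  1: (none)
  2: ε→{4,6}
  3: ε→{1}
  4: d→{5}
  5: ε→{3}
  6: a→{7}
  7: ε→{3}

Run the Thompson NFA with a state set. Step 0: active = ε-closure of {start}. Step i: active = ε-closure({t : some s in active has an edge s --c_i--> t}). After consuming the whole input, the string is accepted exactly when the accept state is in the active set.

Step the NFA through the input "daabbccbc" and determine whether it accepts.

Answer: REJECT

Trace:
start: ε-closure({0}) = {0,1,2,4,6}
'd' @ 1: {1,3,5}  (accept∈set)
'a' @ 2: {}  — dead — no transitions
rest 'abbccbc' ignored (set empty)
end set {} — state 1 not in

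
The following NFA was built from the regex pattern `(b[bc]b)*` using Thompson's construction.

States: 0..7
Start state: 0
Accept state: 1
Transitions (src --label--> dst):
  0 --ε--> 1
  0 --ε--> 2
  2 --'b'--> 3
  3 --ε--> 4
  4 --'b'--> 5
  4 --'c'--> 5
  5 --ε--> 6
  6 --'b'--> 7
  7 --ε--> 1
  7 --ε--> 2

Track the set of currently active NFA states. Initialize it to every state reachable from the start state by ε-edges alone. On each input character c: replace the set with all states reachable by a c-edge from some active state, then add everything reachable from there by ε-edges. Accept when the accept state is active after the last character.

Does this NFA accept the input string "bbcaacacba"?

Answer: REJECT

Trace:
S₀ = ε-closure({0}) = {0,1,2}
'b' @ 1: {3,4}
'b' @ 2: {5,6}
'c' @ 3: {}  — dead — no transitions
rest 'aacacba' ignored (set empty)
end set {} — state 1 not in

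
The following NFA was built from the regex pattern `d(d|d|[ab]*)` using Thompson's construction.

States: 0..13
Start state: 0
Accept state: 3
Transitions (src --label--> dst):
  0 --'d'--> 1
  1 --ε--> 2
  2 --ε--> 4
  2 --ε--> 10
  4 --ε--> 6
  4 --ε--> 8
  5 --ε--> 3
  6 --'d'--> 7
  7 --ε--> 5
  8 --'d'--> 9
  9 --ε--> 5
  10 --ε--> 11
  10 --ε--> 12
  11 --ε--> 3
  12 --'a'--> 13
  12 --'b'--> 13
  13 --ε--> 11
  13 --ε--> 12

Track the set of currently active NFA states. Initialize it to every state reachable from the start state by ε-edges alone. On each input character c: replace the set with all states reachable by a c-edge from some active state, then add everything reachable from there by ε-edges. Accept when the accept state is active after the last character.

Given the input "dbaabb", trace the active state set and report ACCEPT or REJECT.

Answer: ACCEPT

Trace:
initial (ε-close {0}): {0}
'd' @ 1: {1,2,3,4,6,8,10,11,12}  [accepting]
'b' @ 2: {3,11,12,13}  [accepting]
'a' @ 3: {3,11,12,13}  [accepting]
'a' @ 4: {3,11,12,13}  [accepting]
'b' @ 5: {3,11,12,13}  [accepting]
'b' @ 6: {3,11,12,13}  [accepting]
end set {3,11,12,13} — state 3 in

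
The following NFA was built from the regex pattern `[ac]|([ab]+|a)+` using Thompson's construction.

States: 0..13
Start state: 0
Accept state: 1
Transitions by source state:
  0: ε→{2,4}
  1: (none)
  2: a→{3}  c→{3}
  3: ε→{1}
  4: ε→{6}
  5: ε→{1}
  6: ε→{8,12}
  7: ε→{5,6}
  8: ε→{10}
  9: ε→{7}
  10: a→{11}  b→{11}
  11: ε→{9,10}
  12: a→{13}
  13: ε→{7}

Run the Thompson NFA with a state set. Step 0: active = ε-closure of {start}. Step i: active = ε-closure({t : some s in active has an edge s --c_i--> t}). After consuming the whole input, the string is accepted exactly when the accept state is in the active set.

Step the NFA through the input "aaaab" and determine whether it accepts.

Answer: ACCEPT

Steps:
start: ε-closure({0}) = {0,2,4,6,8,10,12}
'a' @ 1: {1,3,5,6,7,8,9,10,11,12,13}  [accepting]
'a' @ 2: {1,5,6,7,8,9,10,11,12,13}  [accepting]
'a' @ 3: {1,5,6,7,8,9,10,11,12,13}  [accepting]
'a' @ 4: {1,5,6,7,8,9,10,11,12,13}  [accepting]
'b' @ 5: {1,5,6,7,8,9,10,11,12}  [accepting]
end set {1,5,6,7,8,9,10,11,12} — state 1 in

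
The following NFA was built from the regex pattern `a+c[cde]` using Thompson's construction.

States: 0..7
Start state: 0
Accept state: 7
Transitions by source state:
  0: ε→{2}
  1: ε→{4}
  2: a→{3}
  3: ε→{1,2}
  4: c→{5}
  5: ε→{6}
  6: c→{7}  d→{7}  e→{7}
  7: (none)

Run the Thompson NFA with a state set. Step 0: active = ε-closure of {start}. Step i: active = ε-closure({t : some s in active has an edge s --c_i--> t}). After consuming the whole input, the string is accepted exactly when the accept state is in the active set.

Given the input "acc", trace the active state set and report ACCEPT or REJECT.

Answer: ACCEPT

Steps:
start: ε-closure({0}) = {0,2}
'a' @ 1: {1,2,3,4}
'c' @ 2: {5,6}
'c' @ 3: {7}  (accept∈set)
end set {7} — state 7 in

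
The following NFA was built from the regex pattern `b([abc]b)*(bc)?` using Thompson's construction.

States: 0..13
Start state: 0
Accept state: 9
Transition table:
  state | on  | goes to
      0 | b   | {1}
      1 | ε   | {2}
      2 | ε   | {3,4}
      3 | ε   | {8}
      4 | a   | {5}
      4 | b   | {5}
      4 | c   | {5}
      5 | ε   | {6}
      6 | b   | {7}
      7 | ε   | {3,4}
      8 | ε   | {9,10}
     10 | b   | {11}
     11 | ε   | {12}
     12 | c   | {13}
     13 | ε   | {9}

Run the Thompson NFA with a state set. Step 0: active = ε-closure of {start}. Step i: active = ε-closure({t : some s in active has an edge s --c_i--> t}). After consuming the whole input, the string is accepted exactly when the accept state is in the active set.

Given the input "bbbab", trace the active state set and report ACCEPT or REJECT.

Answer: ACCEPT

Trace:
start: ε-closure({0}) = {0}
'b' @ 1: {1,2,3,4,8,9,10}  ✓accept
'b' @ 2: {5,6,11,12}
'b' @ 3: {3,4,7,8,9,10}  ✓accept
'a' @ 4: {5,6}
'b' @ 5: {3,4,7,8,9,10}  ✓accept
end set {3,4,7,8,9,10} — state 9 in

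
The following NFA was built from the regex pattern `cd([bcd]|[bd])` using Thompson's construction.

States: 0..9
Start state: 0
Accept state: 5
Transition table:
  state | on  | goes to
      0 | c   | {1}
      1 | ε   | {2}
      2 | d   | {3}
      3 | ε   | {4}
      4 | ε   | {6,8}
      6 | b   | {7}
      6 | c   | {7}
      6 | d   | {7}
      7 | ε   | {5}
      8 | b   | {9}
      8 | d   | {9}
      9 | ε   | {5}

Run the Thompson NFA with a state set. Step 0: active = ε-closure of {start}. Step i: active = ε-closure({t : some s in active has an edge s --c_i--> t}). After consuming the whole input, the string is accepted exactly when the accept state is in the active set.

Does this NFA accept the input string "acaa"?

initial (ε-close {0}): {0}
'a' @ 1: {}  — dead — no transitions
rest 'caa' ignored (set empty)
final: {}; accept 5 not in set

Answer: REJECT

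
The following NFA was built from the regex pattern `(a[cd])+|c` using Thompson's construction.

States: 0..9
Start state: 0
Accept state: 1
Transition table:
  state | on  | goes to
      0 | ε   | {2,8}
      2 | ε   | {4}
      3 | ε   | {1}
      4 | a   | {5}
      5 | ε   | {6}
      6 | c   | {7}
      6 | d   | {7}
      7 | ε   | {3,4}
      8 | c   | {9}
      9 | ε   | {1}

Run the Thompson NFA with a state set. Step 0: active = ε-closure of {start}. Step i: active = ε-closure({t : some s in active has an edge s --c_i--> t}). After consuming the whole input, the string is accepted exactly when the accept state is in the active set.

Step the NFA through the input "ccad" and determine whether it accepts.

start: ε-closure({0}) = {0,2,4,8}
'c' @ 1: {1,9}  (accept∈set)
'c' @ 2: {}  — dead — no transitions
rest 'ad' ignored (set empty)
end set {} — state 1 not in

Answer: REJECT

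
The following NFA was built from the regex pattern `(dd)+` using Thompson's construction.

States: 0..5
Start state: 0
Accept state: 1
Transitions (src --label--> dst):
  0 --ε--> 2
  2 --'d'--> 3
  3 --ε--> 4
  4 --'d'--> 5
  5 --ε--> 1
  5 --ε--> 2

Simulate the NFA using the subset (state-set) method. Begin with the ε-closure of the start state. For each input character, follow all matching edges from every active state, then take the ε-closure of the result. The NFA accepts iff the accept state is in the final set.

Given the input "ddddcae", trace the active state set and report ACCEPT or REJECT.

Answer: REJECT

Derivation:
start: ε-closure({0}) = {0,2}
'd' @ 1: {3,4}
'd' @ 2: {1,2,5}  ✓accept
'd' @ 3: {3,4}
'd' @ 4: {1,2,5}  ✓accept
'c' @ 5: {}  — no active states
rest 'ae' ignored (set empty)
end set {} — state 1 not in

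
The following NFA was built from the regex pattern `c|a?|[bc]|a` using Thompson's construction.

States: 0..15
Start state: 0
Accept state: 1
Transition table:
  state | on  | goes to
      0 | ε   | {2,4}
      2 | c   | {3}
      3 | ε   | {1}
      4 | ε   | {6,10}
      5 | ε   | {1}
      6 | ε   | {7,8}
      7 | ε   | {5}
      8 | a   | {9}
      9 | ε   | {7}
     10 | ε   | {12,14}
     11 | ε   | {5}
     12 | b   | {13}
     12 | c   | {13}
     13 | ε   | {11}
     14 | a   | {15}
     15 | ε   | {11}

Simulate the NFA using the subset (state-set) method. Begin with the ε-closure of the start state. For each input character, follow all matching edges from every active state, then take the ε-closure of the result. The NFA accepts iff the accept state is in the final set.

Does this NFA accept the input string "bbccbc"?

initial (ε-close {0}): {0,1,2,4,5,6,7,8,10,12,14}
'b' @ 1: {1,5,11,13}  [accepting]
'b' @ 2: {}  — state set empty
rest 'ccbc' ignored (set empty)
final: {}; accept 1 not in set

Answer: REJECT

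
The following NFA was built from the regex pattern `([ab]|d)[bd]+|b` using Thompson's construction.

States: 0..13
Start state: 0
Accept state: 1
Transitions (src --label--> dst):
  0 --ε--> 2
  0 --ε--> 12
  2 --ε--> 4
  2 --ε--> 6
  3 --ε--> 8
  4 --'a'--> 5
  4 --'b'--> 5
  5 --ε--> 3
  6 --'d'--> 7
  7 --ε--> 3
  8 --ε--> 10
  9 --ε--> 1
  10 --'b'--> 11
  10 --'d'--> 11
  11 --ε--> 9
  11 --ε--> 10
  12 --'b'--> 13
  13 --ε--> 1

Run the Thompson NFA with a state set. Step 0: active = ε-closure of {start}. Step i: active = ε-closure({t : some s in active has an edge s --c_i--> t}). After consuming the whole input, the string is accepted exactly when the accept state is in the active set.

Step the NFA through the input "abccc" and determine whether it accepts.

Answer: REJECT

Derivation:
initial (ε-close {0}): {0,2,4,6,12}
'a' @ 1: {3,5,8,10}
'b' @ 2: {1,9,10,11}  ✓accept
'c' @ 3: {}  — state set empty
rest 'cc' ignored (set empty)
end set {} — state 1 not in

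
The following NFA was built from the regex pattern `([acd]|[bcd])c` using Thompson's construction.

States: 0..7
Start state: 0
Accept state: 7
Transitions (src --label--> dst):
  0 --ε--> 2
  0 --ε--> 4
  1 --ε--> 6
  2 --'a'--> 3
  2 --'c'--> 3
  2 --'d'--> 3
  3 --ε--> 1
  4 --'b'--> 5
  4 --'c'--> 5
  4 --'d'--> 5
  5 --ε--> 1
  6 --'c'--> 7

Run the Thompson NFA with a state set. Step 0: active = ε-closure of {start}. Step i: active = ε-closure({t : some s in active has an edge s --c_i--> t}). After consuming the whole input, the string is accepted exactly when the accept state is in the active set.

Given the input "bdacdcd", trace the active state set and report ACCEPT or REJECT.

start: ε-closure({0}) = {0,2,4}
'b' @ 1: {1,5,6}
'd' @ 2: {}  — no active states
rest 'acdcd' ignored (set empty)
final: {}; accept 7 not in set

Answer: REJECT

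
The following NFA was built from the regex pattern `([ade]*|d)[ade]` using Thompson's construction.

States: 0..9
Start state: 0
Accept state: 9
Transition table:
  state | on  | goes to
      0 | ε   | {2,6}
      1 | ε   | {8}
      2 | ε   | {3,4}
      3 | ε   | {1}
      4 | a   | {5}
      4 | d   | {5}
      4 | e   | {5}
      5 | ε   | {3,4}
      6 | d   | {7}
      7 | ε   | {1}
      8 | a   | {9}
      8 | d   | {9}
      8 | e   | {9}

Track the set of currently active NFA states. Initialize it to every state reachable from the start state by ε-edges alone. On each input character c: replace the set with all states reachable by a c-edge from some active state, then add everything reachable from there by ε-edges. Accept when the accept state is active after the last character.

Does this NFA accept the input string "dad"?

start: ε-closure({0}) = {0,1,2,3,4,6,8}
'd' @ 1: {1,3,4,5,7,8,9}  ✓accept
'a' @ 2: {1,3,4,5,8,9}  ✓accept
'd' @ 3: {1,3,4,5,8,9}  ✓accept
final: {1,3,4,5,8,9}; accept 9 in set

Answer: ACCEPT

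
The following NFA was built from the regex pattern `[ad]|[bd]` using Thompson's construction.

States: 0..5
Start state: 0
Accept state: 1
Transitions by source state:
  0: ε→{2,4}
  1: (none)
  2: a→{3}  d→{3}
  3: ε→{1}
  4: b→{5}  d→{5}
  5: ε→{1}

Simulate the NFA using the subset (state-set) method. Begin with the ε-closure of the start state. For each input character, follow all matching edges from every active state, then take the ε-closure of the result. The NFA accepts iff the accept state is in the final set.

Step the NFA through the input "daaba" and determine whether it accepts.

Answer: REJECT

Trace:
start: ε-closure({0}) = {0,2,4}
'd' @ 1: {1,3,5}  [accepting]
'a' @ 2: {}  — no active states
rest 'aba' ignored (set empty)
final: {}; accept 1 not in set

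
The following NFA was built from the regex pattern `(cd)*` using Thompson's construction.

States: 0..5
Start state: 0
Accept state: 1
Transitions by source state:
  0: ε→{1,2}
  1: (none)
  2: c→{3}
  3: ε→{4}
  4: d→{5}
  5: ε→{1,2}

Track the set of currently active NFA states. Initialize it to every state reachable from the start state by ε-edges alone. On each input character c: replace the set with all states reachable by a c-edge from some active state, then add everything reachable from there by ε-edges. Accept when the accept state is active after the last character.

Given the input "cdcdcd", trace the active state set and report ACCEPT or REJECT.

initial (ε-close {0}): {0,1,2}
'c' @ 1: {3,4}
'd' @ 2: {1,2,5}  ✓accept
'c' @ 3: {3,4}
'd' @ 4: {1,2,5}  ✓accept
'c' @ 5: {3,4}
'd' @ 6: {1,2,5}  ✓accept
after full input: {1,2,5}  (accept=1 in)

Answer: ACCEPT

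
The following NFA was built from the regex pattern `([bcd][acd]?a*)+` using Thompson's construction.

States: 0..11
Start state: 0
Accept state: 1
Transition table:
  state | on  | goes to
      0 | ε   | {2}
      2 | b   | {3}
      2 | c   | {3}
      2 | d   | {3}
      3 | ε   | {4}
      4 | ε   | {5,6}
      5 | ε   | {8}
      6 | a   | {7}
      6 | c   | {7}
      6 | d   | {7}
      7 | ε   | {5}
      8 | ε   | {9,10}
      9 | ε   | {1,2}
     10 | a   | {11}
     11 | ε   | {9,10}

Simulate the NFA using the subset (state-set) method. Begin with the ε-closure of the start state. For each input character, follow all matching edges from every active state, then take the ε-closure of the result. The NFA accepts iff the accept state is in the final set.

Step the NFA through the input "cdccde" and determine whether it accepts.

Answer: REJECT

Trace:
S₀ = ε-closure({0}) = {0,2}
'c' @ 1: {1,2,3,4,5,6,8,9,10}  [accepting]
'd' @ 2: {1,2,3,4,5,6,7,8,9,10}  [accepting]
'c' @ 3: {1,2,3,4,5,6,7,8,9,10}  [accepting]
'c' @ 4: {1,2,3,4,5,6,7,8,9,10}  [accepting]
'd' @ 5: {1,2,3,4,5,6,7,8,9,10}  [accepting]
'e' @ 6: {}  — no active states
end set {} — state 1 not in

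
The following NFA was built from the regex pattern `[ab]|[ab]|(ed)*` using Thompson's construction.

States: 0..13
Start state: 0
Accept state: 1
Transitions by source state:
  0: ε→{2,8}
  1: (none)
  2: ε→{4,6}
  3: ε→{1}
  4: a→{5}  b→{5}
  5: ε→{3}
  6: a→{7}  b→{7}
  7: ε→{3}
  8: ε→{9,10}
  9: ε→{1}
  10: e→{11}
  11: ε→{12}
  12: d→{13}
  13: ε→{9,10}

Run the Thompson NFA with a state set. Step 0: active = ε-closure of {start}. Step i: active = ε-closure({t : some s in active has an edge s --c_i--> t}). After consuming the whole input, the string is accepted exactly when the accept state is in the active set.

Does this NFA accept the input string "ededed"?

Answer: ACCEPT

Steps:
S₀ = ε-closure({0}) = {0,1,2,4,6,8,9,10}
'e' @ 1: {11,12}
'd' @ 2: {1,9,10,13}  ✓accept
'e' @ 3: {11,12}
'd' @ 4: {1,9,10,13}  ✓accept
'e' @ 5: {11,12}
'd' @ 6: {1,9,10,13}  ✓accept
after full input: {1,9,10,13}  (accept=1 in)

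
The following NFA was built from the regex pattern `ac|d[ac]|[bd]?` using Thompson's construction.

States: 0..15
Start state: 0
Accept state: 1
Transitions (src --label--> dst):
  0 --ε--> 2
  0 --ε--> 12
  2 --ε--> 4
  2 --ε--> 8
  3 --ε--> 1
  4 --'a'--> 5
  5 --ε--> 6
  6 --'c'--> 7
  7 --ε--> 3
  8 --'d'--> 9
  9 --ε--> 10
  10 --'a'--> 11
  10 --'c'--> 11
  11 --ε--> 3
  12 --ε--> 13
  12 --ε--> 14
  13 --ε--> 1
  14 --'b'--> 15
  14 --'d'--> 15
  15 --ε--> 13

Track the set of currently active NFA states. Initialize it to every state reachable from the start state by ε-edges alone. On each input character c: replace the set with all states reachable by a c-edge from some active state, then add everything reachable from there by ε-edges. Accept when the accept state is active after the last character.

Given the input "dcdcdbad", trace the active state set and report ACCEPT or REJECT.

initial (ε-close {0}): {0,1,2,4,8,12,13,14}
'd' @ 1: {1,9,10,13,15}  [accepting]
'c' @ 2: {1,3,11}  [accepting]
'd' @ 3: {}  — no active states
rest 'cdbad' ignored (set empty)
end set {} — state 1 not in

Answer: REJECT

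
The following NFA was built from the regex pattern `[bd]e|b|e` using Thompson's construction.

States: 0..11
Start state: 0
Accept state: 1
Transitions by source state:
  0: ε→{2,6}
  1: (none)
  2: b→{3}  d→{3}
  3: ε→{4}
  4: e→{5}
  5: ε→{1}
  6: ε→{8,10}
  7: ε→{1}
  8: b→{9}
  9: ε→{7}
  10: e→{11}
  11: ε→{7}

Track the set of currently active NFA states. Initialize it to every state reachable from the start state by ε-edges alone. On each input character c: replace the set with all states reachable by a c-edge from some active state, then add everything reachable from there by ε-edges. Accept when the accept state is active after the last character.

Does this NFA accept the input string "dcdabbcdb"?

Answer: REJECT

Derivation:
S₀ = ε-closure({0}) = {0,2,6,8,10}
'd' @ 1: {3,4}
'c' @ 2: {}  — state set empty
rest 'dabbcdb' ignored (set empty)
after full input: {}  (accept=1 not in)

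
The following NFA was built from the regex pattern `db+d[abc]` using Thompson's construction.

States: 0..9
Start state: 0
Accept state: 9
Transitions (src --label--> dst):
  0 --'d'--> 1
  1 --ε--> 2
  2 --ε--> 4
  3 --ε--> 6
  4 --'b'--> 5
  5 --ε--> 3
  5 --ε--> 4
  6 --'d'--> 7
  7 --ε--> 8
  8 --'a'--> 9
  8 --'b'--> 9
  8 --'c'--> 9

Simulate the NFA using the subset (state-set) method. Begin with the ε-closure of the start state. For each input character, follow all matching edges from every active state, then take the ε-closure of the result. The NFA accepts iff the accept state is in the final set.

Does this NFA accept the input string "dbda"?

S₀ = ε-closure({0}) = {0}
'd' @ 1: {1,2,4}
'b' @ 2: {3,4,5,6}
'd' @ 3: {7,8}
'a' @ 4: {9}  ✓accept
after full input: {9}  (accept=9 in)

Answer: ACCEPT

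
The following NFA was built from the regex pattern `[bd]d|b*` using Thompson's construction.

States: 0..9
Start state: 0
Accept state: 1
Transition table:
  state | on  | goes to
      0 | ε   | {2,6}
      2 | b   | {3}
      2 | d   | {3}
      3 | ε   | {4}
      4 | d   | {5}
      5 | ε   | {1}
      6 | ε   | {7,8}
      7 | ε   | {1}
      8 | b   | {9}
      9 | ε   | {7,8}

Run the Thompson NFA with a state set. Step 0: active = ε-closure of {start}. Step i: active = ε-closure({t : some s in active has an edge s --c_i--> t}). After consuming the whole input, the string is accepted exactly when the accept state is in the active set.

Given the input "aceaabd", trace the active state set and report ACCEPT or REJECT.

Answer: REJECT

Steps:
S₀ = ε-closure({0}) = {0,1,2,6,7,8}
'a' @ 1: {}  — state set empty
rest 'ceaabd' ignored (set empty)
end set {} — state 1 not in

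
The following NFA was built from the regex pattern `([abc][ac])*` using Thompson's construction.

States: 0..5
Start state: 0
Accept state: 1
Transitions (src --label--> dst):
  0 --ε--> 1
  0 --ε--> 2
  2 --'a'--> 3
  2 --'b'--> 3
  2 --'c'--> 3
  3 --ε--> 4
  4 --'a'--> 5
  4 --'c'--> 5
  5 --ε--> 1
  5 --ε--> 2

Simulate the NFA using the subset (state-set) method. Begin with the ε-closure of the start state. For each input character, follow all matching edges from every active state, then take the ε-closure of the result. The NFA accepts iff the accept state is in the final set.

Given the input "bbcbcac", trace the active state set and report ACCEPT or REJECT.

initial (ε-close {0}): {0,1,2}
'b' @ 1: {3,4}
'b' @ 2: {}  — no active states
rest 'cbcac' ignored (set empty)
after full input: {}  (accept=1 not in)

Answer: REJECT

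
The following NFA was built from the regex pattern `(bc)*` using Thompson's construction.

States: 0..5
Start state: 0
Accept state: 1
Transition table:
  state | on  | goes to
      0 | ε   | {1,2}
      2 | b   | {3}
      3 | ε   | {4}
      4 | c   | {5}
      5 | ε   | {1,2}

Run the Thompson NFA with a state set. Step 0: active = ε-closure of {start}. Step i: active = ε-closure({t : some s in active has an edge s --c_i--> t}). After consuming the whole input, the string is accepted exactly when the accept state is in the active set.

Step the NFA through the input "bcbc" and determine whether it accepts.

Answer: ACCEPT

Trace:
initial (ε-close {0}): {0,1,2}
'b' @ 1: {3,4}
'c' @ 2: {1,2,5}  ✓accept
'b' @ 3: {3,4}
'c' @ 4: {1,2,5}  ✓accept
end set {1,2,5} — state 1 in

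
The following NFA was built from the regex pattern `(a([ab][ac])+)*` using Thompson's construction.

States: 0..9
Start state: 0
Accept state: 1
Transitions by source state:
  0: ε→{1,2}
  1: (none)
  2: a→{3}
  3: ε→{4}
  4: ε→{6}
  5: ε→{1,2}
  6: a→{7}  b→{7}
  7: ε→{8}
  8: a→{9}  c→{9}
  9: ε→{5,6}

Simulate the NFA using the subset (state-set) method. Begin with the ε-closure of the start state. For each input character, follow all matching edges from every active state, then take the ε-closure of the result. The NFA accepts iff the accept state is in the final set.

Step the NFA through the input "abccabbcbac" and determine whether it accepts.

Answer: REJECT

Derivation:
S₀ = ε-closure({0}) = {0,1,2}
'a' @ 1: {3,4,6}
'b' @ 2: {7,8}
'c' @ 3: {1,2,5,6,9}  [accepting]
'c' @ 4: {}  — dead — no transitions
rest 'abbcbac' ignored (set empty)
end set {} — state 1 not in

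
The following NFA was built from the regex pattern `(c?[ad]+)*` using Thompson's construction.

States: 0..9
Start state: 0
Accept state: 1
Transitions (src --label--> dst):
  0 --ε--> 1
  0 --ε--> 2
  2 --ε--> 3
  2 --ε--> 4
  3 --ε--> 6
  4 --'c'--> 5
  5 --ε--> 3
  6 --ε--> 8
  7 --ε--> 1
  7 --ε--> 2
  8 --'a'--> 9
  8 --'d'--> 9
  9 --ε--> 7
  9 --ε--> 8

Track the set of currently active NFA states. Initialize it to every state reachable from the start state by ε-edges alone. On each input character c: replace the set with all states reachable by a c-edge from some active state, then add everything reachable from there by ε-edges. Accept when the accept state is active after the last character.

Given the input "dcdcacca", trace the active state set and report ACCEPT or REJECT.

start: ε-closure({0}) = {0,1,2,3,4,6,8}
'd' @ 1: {1,2,3,4,6,7,8,9}  (accept∈set)
'c' @ 2: {3,5,6,8}
'd' @ 3: {1,2,3,4,6,7,8,9}  (accept∈set)
'c' @ 4: {3,5,6,8}
'a' @ 5: {1,2,3,4,6,7,8,9}  (accept∈set)
'c' @ 6: {3,5,6,8}
'c' @ 7: {}  — dead — no transitions
rest 'a' ignored (set empty)
end set {} — state 1 not in

Answer: REJECT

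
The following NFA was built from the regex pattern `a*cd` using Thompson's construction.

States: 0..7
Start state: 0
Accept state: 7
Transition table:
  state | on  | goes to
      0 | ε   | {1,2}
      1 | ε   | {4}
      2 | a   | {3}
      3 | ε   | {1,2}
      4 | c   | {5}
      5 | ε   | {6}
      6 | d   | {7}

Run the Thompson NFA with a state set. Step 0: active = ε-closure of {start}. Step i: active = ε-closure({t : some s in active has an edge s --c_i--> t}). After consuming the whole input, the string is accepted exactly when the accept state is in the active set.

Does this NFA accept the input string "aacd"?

initial (ε-close {0}): {0,1,2,4}
'a' @ 1: {1,2,3,4}
'a' @ 2: {1,2,3,4}
'c' @ 3: {5,6}
'd' @ 4: {7}  ✓accept
after full input: {7}  (accept=7 in)

Answer: ACCEPT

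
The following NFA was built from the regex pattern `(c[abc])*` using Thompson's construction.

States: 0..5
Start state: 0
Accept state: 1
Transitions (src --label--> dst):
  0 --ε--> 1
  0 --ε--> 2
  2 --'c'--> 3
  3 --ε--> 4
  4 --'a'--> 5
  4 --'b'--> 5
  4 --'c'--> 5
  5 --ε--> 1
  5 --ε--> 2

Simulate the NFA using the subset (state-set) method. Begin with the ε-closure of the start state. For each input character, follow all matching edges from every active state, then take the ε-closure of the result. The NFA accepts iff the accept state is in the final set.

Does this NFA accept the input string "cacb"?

Answer: ACCEPT

Derivation:
S₀ = ε-closure({0}) = {0,1,2}
'c' @ 1: {3,4}
'a' @ 2: {1,2,5}  ✓accept
'c' @ 3: {3,4}
'b' @ 4: {1,2,5}  ✓accept
final: {1,2,5}; accept 1 in set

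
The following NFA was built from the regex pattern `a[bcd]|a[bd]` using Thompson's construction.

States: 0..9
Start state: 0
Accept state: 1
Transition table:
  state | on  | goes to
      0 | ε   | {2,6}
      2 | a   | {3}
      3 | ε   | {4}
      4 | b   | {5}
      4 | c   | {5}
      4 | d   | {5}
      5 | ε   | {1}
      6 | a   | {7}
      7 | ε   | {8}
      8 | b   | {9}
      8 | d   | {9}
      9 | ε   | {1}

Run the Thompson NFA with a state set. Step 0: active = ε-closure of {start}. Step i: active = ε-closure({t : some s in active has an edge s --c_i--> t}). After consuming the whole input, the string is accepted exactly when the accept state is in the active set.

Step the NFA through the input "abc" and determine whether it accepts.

initial (ε-close {0}): {0,2,6}
'a' @ 1: {3,4,7,8}
'b' @ 2: {1,5,9}  [accepting]
'c' @ 3: {}  — no active states
after full input: {}  (accept=1 not in)

Answer: REJECT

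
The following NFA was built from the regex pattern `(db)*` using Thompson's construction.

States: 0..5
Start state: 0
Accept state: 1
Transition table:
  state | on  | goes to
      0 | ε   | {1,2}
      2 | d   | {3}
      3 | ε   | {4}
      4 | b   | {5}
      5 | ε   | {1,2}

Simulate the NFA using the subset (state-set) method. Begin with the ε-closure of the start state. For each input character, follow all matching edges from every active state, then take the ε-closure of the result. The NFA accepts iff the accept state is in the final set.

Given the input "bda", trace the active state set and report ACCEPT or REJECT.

start: ε-closure({0}) = {0,1,2}
'b' @ 1: {}  — state set empty
rest 'da' ignored (set empty)
after full input: {}  (accept=1 not in)

Answer: REJECT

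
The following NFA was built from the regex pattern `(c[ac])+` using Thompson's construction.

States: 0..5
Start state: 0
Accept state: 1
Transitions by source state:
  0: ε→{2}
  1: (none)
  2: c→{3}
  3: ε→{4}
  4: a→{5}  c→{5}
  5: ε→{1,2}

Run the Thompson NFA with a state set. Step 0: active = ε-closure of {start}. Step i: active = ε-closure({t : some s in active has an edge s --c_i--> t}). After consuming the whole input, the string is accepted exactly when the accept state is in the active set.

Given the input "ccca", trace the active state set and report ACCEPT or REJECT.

Answer: ACCEPT

Steps:
start: ε-closure({0}) = {0,2}
'c' @ 1: {3,4}
'c' @ 2: {1,2,5}  ✓accept
'c' @ 3: {3,4}
'a' @ 4: {1,2,5}  ✓accept
final: {1,2,5}; accept 1 in set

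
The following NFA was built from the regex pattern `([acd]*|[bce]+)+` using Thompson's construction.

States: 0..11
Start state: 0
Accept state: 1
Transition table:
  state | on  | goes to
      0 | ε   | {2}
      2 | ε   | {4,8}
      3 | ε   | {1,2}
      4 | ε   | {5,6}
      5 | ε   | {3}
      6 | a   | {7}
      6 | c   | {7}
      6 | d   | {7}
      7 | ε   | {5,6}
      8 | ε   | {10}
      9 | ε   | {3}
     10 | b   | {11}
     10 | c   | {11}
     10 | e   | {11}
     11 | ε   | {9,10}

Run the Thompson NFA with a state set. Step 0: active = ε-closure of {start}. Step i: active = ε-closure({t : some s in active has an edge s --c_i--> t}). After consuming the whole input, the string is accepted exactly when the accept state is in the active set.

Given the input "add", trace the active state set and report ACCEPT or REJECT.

start: ε-closure({0}) = {0,1,2,3,4,5,6,8,10}
'a' @ 1: {1,2,3,4,5,6,7,8,10}  [accepting]
'd' @ 2: {1,2,3,4,5,6,7,8,10}  [accepting]
'd' @ 3: {1,2,3,4,5,6,7,8,10}  [accepting]
after full input: {1,2,3,4,5,6,7,8,10}  (accept=1 in)

Answer: ACCEPT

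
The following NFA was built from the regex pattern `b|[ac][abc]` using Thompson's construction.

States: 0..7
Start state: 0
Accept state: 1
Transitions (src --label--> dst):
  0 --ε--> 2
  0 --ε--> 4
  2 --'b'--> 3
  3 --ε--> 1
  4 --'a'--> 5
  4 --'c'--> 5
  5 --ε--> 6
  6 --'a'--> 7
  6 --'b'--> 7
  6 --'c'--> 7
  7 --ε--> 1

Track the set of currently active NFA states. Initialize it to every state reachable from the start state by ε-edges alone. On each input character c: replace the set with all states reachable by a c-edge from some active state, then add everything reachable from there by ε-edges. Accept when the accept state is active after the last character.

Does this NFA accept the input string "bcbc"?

Answer: REJECT

Trace:
start: ε-closure({0}) = {0,2,4}
'b' @ 1: {1,3}  [accepting]
'c' @ 2: {}  — state set empty
rest 'bc' ignored (set empty)
final: {}; accept 1 not in set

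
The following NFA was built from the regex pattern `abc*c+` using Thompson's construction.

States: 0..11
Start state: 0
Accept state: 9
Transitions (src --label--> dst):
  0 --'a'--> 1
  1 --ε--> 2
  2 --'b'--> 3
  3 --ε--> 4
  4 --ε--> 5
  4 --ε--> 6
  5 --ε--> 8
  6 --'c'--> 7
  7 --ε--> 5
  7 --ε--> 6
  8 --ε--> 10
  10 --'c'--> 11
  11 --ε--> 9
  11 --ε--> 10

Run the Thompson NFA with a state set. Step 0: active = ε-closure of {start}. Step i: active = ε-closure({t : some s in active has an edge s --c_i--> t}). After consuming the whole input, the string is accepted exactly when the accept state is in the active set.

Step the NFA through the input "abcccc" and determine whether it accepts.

start: ε-closure({0}) = {0}
'a' @ 1: {1,2}
'b' @ 2: {3,4,5,6,8,10}
'c' @ 3: {5,6,7,8,9,10,11}  [accepting]
'c' @ 4: {5,6,7,8,9,10,11}  [accepting]
'c' @ 5: {5,6,7,8,9,10,11}  [accepting]
'c' @ 6: {5,6,7,8,9,10,11}  [accepting]
end set {5,6,7,8,9,10,11} — state 9 in

Answer: ACCEPT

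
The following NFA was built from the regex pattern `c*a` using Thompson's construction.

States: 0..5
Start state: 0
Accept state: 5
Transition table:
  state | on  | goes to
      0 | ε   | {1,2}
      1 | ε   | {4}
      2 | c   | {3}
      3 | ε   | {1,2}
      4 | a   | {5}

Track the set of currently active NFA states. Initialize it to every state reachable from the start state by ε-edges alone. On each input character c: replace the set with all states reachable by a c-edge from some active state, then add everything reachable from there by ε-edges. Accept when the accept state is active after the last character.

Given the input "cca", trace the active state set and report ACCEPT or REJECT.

Answer: ACCEPT

Trace:
start: ε-closure({0}) = {0,1,2,4}
'c' @ 1: {1,2,3,4}
'c' @ 2: {1,2,3,4}
'a' @ 3: {5}  ✓accept
end set {5} — state 5 in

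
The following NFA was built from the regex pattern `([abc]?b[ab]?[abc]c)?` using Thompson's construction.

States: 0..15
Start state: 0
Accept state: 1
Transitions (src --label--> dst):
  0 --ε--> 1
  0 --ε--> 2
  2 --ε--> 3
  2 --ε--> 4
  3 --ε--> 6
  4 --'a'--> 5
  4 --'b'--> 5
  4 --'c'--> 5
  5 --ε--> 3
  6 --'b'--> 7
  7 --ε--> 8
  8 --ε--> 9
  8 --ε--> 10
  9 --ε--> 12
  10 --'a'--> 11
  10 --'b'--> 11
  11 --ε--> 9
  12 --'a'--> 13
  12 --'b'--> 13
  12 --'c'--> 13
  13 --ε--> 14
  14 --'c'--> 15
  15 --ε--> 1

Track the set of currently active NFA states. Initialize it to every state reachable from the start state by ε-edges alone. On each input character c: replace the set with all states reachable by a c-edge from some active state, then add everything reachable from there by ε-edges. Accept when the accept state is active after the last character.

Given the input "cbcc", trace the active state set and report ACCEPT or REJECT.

Answer: ACCEPT

Derivation:
S₀ = ε-closure({0}) = {0,1,2,3,4,6}
'c' @ 1: {3,5,6}
'b' @ 2: {7,8,9,10,12}
'c' @ 3: {13,14}
'c' @ 4: {1,15}  [accepting]
after full input: {1,15}  (accept=1 in)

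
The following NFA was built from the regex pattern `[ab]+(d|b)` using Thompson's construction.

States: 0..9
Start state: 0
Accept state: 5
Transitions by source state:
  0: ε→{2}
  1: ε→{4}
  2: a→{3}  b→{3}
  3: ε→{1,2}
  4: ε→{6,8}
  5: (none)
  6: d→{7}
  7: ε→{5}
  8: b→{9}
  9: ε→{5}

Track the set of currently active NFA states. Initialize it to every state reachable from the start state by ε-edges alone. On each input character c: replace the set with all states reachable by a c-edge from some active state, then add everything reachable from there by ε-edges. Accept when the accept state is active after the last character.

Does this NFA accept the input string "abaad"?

start: ε-closure({0}) = {0,2}
'a' @ 1: {1,2,3,4,6,8}
'b' @ 2: {1,2,3,4,5,6,8,9}  ✓accept
'a' @ 3: {1,2,3,4,6,8}
'a' @ 4: {1,2,3,4,6,8}
'd' @ 5: {5,7}  ✓accept
after full input: {5,7}  (accept=5 in)

Answer: ACCEPT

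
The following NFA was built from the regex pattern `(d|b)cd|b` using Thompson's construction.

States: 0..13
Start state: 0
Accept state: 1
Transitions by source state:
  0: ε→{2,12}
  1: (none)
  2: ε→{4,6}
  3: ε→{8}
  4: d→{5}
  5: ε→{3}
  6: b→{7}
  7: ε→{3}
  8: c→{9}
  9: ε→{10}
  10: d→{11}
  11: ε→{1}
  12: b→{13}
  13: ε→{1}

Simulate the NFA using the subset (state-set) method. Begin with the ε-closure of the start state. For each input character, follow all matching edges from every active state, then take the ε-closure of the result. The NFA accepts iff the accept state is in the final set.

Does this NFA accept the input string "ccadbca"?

Answer: REJECT

Steps:
S₀ = ε-closure({0}) = {0,2,4,6,12}
'c' @ 1: {}  — state set empty
rest 'cadbca' ignored (set empty)
after full input: {}  (accept=1 not in)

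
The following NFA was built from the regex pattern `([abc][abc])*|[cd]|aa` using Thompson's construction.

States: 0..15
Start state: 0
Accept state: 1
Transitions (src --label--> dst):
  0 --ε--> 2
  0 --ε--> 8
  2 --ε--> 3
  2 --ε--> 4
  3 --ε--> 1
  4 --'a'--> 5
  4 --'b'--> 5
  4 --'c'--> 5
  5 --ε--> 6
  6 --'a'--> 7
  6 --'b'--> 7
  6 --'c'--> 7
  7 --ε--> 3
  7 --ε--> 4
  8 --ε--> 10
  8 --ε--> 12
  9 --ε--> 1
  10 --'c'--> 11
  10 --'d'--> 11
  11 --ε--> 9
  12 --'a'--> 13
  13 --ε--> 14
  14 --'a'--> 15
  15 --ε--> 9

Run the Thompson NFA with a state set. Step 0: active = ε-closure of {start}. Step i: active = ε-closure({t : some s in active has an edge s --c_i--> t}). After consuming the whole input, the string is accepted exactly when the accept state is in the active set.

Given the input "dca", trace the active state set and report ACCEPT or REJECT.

Answer: REJECT

Trace:
S₀ = ε-closure({0}) = {0,1,2,3,4,8,10,12}
'd' @ 1: {1,9,11}  ✓accept
'c' @ 2: {}  — no active states
rest 'a' ignored (set empty)
end set {} — state 1 not in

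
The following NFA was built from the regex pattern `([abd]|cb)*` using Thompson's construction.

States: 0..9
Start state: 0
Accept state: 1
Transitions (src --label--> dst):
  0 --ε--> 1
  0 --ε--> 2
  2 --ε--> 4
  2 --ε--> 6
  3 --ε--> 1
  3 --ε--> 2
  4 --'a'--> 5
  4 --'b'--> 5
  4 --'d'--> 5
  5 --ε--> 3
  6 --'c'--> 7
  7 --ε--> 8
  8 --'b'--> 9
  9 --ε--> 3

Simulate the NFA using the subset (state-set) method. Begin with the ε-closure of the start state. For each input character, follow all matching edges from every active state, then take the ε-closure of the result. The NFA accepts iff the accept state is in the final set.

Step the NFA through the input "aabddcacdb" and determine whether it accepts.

start: ε-closure({0}) = {0,1,2,4,6}
'a' @ 1: {1,2,3,4,5,6}  (accept∈set)
'a' @ 2: {1,2,3,4,5,6}  (accept∈set)
'b' @ 3: {1,2,3,4,5,6}  (accept∈set)
'd' @ 4: {1,2,3,4,5,6}  (accept∈set)
'd' @ 5: {1,2,3,4,5,6}  (accept∈set)
'c' @ 6: {7,8}
'a' @ 7: {}  — state set empty
rest 'cdb' ignored (set empty)
end set {} — state 1 not in

Answer: REJECT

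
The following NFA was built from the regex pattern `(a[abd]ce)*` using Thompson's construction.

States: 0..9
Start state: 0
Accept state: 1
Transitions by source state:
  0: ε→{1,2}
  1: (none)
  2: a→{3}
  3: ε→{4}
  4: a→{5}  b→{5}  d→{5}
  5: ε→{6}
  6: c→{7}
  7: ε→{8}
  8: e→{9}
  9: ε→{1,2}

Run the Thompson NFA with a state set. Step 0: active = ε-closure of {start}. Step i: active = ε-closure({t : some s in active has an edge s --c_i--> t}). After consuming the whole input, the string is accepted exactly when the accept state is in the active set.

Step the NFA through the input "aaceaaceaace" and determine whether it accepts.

Answer: ACCEPT

Trace:
initial (ε-close {0}): {0,1,2}
'a' @ 1: {3,4}
'a' @ 2: {5,6}
'c' @ 3: {7,8}
'e' @ 4: {1,2,9}  ✓accept
'a' @ 5: {3,4}
'a' @ 6: {5,6}
'c' @ 7: {7,8}
'e' @ 8: {1,2,9}  ✓accept
'a' @ 9: {3,4}
'a' @ 10: {5,6}
'c' @ 11: {7,8}
'e' @ 12: {1,2,9}  ✓accept
final: {1,2,9}; accept 1 in set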